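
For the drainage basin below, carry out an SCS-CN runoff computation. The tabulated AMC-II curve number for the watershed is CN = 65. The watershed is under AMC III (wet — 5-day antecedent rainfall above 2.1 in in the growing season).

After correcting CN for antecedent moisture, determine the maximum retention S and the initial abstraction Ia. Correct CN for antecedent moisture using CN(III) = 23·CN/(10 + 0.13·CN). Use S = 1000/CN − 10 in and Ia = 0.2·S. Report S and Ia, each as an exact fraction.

CN(III) from CN(II)=65: (23·65)/(10 + 0.13·65) = 29900/369 ≈ 81.030
Retention S: 1000/CN − 10 with CN=81.030 → S = 700/299 ≈ 2.341 in
Ia = 0.2S: 0.2·2.341 = 0.468 in (exactly 140/299)

S = 700/299 in ≈ 2.341 in; Ia = 140/299 in ≈ 0.468 in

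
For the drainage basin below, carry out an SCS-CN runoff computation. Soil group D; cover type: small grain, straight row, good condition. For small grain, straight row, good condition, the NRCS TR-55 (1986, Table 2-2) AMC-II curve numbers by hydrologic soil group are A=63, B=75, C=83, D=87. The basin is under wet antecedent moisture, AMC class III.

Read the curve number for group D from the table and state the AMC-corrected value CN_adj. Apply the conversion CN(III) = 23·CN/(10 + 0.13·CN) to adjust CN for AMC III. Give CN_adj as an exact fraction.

NRCS table: small grain, straight row, good condition, soil group D → CN(II) = 87
Wet (AMC III): CN(III) = 23·87/(10 + 0.13·87) = 2001/(2131/100) = 200100/2131 ≈ 93.900

CN_adj = 200100/2131 ≈ 93.900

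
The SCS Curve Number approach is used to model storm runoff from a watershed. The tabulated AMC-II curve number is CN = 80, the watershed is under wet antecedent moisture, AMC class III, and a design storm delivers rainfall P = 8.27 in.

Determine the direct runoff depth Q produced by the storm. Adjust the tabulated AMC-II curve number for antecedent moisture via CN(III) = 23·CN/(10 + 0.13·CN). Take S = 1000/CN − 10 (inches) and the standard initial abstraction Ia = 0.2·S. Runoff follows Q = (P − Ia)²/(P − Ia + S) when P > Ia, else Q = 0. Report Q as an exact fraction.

Q = 343027441/48348300 in ≈ 7.095 in

CN(III) from CN(II)=80: (23·80)/(10 + 0.13·80) = 4600/51 ≈ 90.196
S = 1000/(4600/51) − 10 = 25/23 in ≈ 1.087 in
Initial abstraction Ia = S/5 = (25/23)/5 = 5/23 ≈ 0.217 in
Excess rainfall: 8.270 − 0.217 = 8.053 in; P > Ia so Q > 0
Q = (18521/2300)²/((18521/2300) + 25/23) = (343027441/5290000)/(21021/2300) = 343027441/48348300 in ≈ 7.095 in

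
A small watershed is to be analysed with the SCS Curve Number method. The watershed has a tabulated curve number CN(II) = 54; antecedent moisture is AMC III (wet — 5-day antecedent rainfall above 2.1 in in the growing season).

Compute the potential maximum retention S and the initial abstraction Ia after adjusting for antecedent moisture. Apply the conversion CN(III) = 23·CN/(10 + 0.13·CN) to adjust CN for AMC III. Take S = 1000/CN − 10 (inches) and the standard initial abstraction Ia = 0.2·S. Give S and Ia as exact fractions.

Wet (AMC III): CN(III) = 23·54/(10 + 0.13·54) = 1242/(851/50) = 2700/37 ≈ 72.973
Retention S: 1000/CN − 10 with CN=72.973 → S = 100/27 ≈ 3.704 in
Ia = 0.2S: 0.2·3.704 = 0.741 in (exactly 20/27)

S = 100/27 in ≈ 3.704 in; Ia = 20/27 in ≈ 0.741 in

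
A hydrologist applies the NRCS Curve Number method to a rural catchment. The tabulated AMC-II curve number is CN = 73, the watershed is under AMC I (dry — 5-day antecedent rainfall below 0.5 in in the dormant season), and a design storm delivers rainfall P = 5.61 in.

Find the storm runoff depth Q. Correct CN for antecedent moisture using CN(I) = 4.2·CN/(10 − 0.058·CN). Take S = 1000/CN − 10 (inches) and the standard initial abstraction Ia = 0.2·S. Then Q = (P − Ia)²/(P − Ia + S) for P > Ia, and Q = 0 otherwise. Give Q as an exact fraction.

Q = 12893160747/11014962700 in ≈ 1.171 in

Dry (AMC I): CN(I) = 4.2·73/(10 − 0.058·73) = (1533/5)/(2883/500) = 51100/961 ≈ 53.174
S = 1000/(51100/961) − 10 = 4500/511 in ≈ 8.806 in
Initial abstraction Ia = S/5 = (4500/511)/5 = 900/511 ≈ 1.761 in
Excess rainfall: 5.610 − 1.761 = 3.849 in; P > Ia so Q > 0
Q = (196671/51100)²/((196671/51100) + 4500/511) = (38679482241/2611210000)/(646671/51100) = 12893160747/11014962700 in ≈ 1.171 in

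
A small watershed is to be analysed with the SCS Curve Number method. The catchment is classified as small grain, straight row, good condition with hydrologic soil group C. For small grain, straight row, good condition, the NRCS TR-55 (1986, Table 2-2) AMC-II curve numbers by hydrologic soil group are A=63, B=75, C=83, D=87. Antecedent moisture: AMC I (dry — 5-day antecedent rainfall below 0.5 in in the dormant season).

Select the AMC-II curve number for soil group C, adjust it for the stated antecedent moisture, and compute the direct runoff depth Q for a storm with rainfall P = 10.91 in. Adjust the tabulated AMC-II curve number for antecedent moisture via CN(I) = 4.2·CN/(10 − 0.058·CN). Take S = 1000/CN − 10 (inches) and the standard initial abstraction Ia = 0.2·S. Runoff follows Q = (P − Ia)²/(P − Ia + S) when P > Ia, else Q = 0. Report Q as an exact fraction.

NRCS table: small grain, straight row, good condition, soil group C → CN(II) = 83
Adjust CN=83 to AMC I: 4.2·83/(10 − 0.058·83) → (1743/5) ÷ (2593/500) = 174300/2593 ≈ 67.219
S = 1000/(174300/2593) − 10 = 8500/1743 in ≈ 4.877 in
Initial abstraction Ia = S/5 = (8500/1743)/5 = 1700/1743 ≈ 0.975 in
Since P=10.910 > Ia=0.975: effective rainfall P−Ia = 1731613/174300 in
Runoff Q = (P−Ia)²/(P−Ia+S) = (9.935)²/(9.935+4.877) = 2998483581769/449975145900 ≈ 6.664 in

Q = 2998483581769/449975145900 in ≈ 6.664 in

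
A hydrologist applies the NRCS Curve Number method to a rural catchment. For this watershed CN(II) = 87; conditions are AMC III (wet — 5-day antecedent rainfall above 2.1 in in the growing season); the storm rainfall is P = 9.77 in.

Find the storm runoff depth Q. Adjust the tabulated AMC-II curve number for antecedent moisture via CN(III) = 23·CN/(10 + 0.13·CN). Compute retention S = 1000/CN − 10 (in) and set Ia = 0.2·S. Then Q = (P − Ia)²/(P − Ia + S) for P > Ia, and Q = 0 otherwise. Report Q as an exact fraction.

Q = 3720952266529/412001297700 in ≈ 9.031 in

Adjust CN=87 to AMC III: 23·87/(10 + 0.13·87) → 2001 ÷ (2131/100) = 200100/2131 ≈ 93.900
S = 1000/(200100/2131) − 10 = 1300/2001 in ≈ 0.650 in
Ia = 0.2S: 0.2·0.650 = 0.130 in (exactly 260/2001)
Since P=9.770 > Ia=0.130: effective rainfall P−Ia = 1928977/200100 in
Q = (1928977/200100)²/((1928977/200100) + 1300/2001) = (3720952266529/40040010000)/(2058977/200100) = 3720952266529/412001297700 in ≈ 9.031 in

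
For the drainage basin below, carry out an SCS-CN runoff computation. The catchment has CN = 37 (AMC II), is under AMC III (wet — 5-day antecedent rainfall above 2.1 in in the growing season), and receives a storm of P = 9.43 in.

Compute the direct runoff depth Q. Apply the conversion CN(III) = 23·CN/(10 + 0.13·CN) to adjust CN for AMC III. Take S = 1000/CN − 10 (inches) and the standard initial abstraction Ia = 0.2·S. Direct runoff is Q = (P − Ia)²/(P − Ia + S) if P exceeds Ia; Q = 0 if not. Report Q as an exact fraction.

CN(III) from CN(II)=37: (23·37)/(10 + 0.13·37) = 85100/1481 ≈ 57.461
Max retention: S = 1000/(85100/1481) − 10 = 6300/851 in (≈ 7.403 in)
Ia = 0.2·(6300/851) = 1260/851 in ≈ 1.481 in
Excess rainfall: 9.430 − 1.481 = 7.949 in; P > Ia so Q > 0
Q = (676493/85100)²/((676493/85100) + 6300/851) = (457642779049/7242010000)/(1306493/85100) = 457642779049/111182554300 in ≈ 4.116 in

Q = 457642779049/111182554300 in ≈ 4.116 in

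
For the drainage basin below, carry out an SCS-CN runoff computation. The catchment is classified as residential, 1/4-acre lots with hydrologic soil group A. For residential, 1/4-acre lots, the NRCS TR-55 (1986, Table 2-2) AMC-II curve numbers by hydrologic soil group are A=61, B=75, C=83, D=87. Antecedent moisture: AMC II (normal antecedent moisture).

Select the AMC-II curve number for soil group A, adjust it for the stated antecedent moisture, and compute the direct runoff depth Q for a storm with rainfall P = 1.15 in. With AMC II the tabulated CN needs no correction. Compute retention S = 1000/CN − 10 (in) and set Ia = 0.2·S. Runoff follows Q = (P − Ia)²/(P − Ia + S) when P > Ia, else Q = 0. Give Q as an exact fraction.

NRCS table: residential, 1/4-acre lots, soil group A → CN(II) = 61
Average conditions: CN = 61 (no AMC adjustment).
Retention S: 1000/CN − 10 with CN=61.000 → S = 390/61 ≈ 6.393 in
Initial abstraction Ia = S/5 = (390/61)/5 = 78/61 ≈ 1.279 in
P = 1.150 ≤ Ia = 1.279 in: entire storm abstracted, Q = 0.

Q = 0 in ≈ 0.000 in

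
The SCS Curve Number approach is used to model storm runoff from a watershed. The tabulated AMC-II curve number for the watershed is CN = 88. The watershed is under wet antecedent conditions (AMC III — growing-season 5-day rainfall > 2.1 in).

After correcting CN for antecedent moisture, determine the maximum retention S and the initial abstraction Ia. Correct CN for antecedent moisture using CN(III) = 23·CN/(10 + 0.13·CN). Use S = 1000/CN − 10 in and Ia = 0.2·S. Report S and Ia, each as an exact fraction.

Wet (AMC III): CN(III) = 23·88/(10 + 0.13·88) = 2024/(536/25) = 6325/67 ≈ 94.403
Max retention: S = 1000/(6325/67) − 10 = 150/253 in (≈ 0.593 in)
Ia = 0.2·(150/253) = 30/253 in ≈ 0.119 in

S = 150/253 in ≈ 0.593 in; Ia = 30/253 in ≈ 0.119 in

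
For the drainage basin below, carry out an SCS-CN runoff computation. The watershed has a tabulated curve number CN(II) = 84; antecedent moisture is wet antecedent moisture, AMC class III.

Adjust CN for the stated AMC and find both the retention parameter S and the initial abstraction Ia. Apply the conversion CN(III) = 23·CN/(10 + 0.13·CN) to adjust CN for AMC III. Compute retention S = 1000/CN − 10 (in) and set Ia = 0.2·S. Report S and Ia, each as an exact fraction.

S = 400/483 in ≈ 0.828 in; Ia = 80/483 in ≈ 0.166 in

CN(III) from CN(II)=84: (23·84)/(10 + 0.13·84) = 48300/523 ≈ 92.352
Max retention: S = 1000/(48300/523) − 10 = 400/483 in (≈ 0.828 in)
Ia = 0.2·(400/483) = 80/483 in ≈ 0.166 in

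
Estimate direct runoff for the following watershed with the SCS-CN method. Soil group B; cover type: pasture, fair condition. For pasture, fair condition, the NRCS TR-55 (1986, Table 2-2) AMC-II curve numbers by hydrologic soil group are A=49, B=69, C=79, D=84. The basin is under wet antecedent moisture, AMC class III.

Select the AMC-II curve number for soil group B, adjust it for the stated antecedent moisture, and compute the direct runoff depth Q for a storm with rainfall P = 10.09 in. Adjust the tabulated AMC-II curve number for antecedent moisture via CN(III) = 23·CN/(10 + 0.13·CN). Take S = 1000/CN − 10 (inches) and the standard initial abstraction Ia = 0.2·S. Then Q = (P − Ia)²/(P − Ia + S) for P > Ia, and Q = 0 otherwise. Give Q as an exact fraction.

Q = 2369392154089/293481212100 in ≈ 8.073 in

NRCS table: pasture, fair condition, soil group B → CN(II) = 69
CN(III) from CN(II)=69: (23·69)/(10 + 0.13·69) = 158700/1897 ≈ 83.658
S = 1000/(158700/1897) − 10 = 3100/1587 in ≈ 1.953 in
Ia = 0.2S: 0.2·1.953 = 0.391 in (exactly 620/1587)
Since P=10.090 > Ia=0.391: effective rainfall P−Ia = 1539283/158700 in
Q: (1539283/158700)² ÷ (1849283/158700) = 2369392154089/293481212100 in (≈ 8.073 in)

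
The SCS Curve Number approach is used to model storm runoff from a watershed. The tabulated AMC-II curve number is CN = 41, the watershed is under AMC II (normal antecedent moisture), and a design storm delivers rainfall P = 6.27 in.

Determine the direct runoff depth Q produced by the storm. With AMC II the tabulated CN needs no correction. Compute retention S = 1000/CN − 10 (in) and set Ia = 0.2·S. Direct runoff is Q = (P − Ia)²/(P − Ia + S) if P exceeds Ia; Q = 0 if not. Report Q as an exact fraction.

Q = 193404649/298918700 in ≈ 0.647 in

Average conditions: CN = 41 (no AMC adjustment).
S = 1000/41 − 10 = 590/41 in ≈ 14.390 in
Ia = 0.2S: 0.2·14.390 = 2.878 in (exactly 118/41)
Since P=6.270 > Ia=2.878: effective rainfall P−Ia = 13907/4100 in
Q = (13907/4100)²/((13907/4100) + 590/41) = (193404649/16810000)/(72907/4100) = 193404649/298918700 in ≈ 0.647 in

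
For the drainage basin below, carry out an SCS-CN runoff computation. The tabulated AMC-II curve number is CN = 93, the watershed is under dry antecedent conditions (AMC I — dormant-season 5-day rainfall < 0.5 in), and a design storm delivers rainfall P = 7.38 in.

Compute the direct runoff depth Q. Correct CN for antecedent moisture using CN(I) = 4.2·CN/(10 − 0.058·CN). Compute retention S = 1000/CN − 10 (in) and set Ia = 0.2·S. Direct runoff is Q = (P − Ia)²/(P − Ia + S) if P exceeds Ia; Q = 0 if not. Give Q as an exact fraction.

Q = 9594398401/1715166450 in ≈ 5.594 in

CN(I) from CN(II)=93: (4.2·93)/(10 − 0.058·93) = 27900/329 ≈ 84.802
Retention S: 1000/CN − 10 with CN=84.802 → S = 500/279 ≈ 1.792 in
Ia = 0.2·(500/279) = 100/279 in ≈ 0.358 in
Since P=7.380 > Ia=0.358: effective rainfall P−Ia = 97951/13950 in
Q = (97951/13950)²/((97951/13950) + 500/279) = (9594398401/194602500)/(122951/13950) = 9594398401/1715166450 in ≈ 5.594 in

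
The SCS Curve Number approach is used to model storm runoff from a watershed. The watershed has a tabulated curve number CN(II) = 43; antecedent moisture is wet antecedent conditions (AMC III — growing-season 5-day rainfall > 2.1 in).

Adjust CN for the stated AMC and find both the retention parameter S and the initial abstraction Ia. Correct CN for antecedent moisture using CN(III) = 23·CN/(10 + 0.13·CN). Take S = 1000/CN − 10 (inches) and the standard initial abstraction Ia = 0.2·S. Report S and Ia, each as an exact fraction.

S = 5700/989 in ≈ 5.763 in; Ia = 1140/989 in ≈ 1.153 in

Wet (AMC III): CN(III) = 23·43/(10 + 0.13·43) = 989/(1559/100) = 98900/1559 ≈ 63.438
Max retention: S = 1000/(98900/1559) − 10 = 5700/989 in (≈ 5.763 in)
Initial abstraction Ia = S/5 = (5700/989)/5 = 1140/989 ≈ 1.153 in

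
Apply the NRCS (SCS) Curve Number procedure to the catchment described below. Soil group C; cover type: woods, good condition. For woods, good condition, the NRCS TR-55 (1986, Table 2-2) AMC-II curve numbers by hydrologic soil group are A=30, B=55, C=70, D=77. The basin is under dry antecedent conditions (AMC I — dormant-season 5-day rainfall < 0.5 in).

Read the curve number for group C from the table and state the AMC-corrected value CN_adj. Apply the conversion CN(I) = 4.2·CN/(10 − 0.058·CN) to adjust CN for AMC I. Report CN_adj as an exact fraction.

NRCS table: woods, good condition, soil group C → CN(II) = 70
CN(I) from CN(II)=70: (4.2·70)/(10 − 0.058·70) = 4900/99 ≈ 49.495

CN_adj = 4900/99 ≈ 49.495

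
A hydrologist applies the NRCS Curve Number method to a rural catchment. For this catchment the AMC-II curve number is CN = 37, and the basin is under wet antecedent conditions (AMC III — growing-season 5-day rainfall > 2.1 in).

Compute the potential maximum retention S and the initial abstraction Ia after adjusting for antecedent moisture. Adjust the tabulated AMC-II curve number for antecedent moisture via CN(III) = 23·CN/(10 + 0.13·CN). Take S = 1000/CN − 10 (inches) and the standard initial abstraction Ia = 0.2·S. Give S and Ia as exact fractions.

Wet (AMC III): CN(III) = 23·37/(10 + 0.13·37) = 851/(1481/100) = 85100/1481 ≈ 57.461
Max retention: S = 1000/(85100/1481) − 10 = 6300/851 in (≈ 7.403 in)
Ia = 0.2·(6300/851) = 1260/851 in ≈ 1.481 in

S = 6300/851 in ≈ 7.403 in; Ia = 1260/851 in ≈ 1.481 in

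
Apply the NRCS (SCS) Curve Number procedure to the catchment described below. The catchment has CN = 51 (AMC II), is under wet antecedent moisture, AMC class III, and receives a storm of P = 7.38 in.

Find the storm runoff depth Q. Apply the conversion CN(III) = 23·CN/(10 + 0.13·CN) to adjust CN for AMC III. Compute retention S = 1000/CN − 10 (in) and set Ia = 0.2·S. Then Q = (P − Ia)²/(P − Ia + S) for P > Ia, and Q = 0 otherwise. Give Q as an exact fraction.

Wet (AMC III): CN(III) = 23·51/(10 + 0.13·51) = 1173/(1663/100) = 117300/1663 ≈ 70.535
S = 1000/(117300/1663) − 10 = 4900/1173 in ≈ 4.177 in
Ia = 0.2·(4900/1173) = 980/1173 in ≈ 0.835 in
P − Ia = 7.380 − 0.835 = 383837/58650 ≈ 6.545 in (> 0, runoff occurs)
Q = (383837/58650)²/((383837/58650) + 4900/1173) = (147330842569/3439822500)/(628837/58650) = 147330842569/36881290050 in ≈ 3.995 in

Q = 147330842569/36881290050 in ≈ 3.995 in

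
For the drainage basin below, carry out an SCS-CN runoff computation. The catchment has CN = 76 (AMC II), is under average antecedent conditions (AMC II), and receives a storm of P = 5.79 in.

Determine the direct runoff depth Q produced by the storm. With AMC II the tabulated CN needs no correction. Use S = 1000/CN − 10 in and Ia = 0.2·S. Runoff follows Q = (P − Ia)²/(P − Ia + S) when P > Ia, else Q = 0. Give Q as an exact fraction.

AMC II — tabulated CN = 76 applies directly.
Retention S: 1000/CN − 10 with CN=76.000 → S = 60/19 ≈ 3.158 in
Initial abstraction Ia = S/5 = (60/19)/5 = 12/19 ≈ 0.632 in
P − Ia = 5.790 − 0.632 = 9801/1900 ≈ 5.158 in (> 0, runoff occurs)
Q = (9801/1900)²/((9801/1900) + 60/19) = (96059601/3610000)/(15801/1900) = 32019867/10007300 in ≈ 3.200 in

Q = 32019867/10007300 in ≈ 3.200 in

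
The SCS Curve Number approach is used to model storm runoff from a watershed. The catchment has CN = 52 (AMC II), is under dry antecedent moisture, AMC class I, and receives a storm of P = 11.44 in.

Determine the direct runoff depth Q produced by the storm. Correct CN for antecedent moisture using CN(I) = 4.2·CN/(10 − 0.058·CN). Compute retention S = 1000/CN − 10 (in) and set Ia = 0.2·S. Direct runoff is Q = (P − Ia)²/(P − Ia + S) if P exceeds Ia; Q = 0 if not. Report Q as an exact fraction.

Adjust CN=52 to AMC I: 4.2·52/(10 − 0.058·52) → (1092/5) ÷ (873/125) = 9100/291 ≈ 31.271
S = 1000/(9100/291) − 10 = 2000/91 in ≈ 21.978 in
Ia = 0.2·(2000/91) = 400/91 in ≈ 4.396 in
P − Ia = 11.440 − 4.396 = 16026/2275 ≈ 7.044 in (> 0, runoff occurs)
Q = (16026/2275)²/((16026/2275) + 2000/91) = (256832676/5175625)/(66026/2275) = 128416338/75104575 in ≈ 1.710 in

Q = 128416338/75104575 in ≈ 1.710 in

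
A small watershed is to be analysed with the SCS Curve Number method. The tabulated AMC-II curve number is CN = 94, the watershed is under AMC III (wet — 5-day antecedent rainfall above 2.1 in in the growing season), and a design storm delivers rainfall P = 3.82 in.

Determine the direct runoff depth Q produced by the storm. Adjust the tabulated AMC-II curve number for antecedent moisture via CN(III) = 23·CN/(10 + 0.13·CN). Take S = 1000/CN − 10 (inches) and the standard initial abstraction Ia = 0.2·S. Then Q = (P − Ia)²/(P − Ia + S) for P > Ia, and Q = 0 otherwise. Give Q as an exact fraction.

CN(III) from CN(II)=94: (23·94)/(10 + 0.13·94) = 108100/1111 ≈ 97.300
Max retention: S = 1000/(108100/1111) − 10 = 300/1081 in (≈ 0.278 in)
Ia = 0.2·(300/1081) = 60/1081 in ≈ 0.056 in
Since P=3.820 > Ia=0.056: effective rainfall P−Ia = 203471/54050 in
Q: (203471/54050)² ÷ (218471/54050) = 41400447841/11808357550 in (≈ 3.506 in)

Q = 41400447841/11808357550 in ≈ 3.506 in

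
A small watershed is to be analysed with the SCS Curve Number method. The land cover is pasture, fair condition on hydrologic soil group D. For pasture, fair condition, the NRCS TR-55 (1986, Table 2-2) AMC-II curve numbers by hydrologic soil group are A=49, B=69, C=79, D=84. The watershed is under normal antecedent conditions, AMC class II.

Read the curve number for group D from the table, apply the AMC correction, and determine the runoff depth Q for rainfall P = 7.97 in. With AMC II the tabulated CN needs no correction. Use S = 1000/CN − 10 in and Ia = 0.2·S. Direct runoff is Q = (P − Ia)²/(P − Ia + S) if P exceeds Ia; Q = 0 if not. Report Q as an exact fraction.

NRCS table: pasture, fair condition, soil group D → CN(II) = 84
CN(II) = 84; AMC II needs no correction.
Max retention: S = 1000/84 − 10 = 40/21 in (≈ 1.905 in)
Ia = 0.2·(40/21) = 8/21 in ≈ 0.381 in
Since P=7.970 > Ia=0.381: effective rainfall P−Ia = 15937/2100 in
Q: (15937/2100)² ÷ (19937/2100) = 253987969/41867700 in (≈ 6.066 in)

Q = 253987969/41867700 in ≈ 6.066 in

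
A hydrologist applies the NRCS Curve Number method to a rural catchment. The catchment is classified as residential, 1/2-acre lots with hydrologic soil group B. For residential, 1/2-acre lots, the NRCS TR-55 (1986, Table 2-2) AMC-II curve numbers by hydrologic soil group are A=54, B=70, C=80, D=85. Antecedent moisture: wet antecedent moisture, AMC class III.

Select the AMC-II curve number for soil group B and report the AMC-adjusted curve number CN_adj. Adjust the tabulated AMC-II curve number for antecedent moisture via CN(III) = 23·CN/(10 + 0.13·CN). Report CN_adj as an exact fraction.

CN_adj = 16100/191 ≈ 84.293

NRCS table: residential, 1/2-acre lots, soil group B → CN(II) = 70
Wet (AMC III): CN(III) = 23·70/(10 + 0.13·70) = 1610/(191/10) = 16100/191 ≈ 84.293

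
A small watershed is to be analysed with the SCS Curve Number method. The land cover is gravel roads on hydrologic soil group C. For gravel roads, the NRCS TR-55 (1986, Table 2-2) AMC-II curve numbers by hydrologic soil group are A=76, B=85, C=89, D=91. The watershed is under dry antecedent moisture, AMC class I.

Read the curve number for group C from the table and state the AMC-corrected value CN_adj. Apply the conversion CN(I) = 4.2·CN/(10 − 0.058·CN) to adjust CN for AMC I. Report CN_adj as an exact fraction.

CN_adj = 186900/2419 ≈ 77.263

NRCS table: gravel roads, soil group C → CN(II) = 89
Dry (AMC I): CN(I) = 4.2·89/(10 − 0.058·89) = (1869/5)/(2419/500) = 186900/2419 ≈ 77.263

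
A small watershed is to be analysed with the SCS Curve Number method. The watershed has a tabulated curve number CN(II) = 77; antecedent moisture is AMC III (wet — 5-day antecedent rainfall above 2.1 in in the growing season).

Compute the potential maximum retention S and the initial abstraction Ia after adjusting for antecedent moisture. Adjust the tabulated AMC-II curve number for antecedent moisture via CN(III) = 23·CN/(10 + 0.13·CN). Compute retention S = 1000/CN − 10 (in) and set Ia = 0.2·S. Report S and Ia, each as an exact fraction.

Wet (AMC III): CN(III) = 23·77/(10 + 0.13·77) = 1771/(2001/100) = 7700/87 ≈ 88.506
S = 1000/(7700/87) − 10 = 100/77 in ≈ 1.299 in
Initial abstraction Ia = S/5 = (100/77)/5 = 20/77 ≈ 0.260 in

S = 100/77 in ≈ 1.299 in; Ia = 20/77 in ≈ 0.260 in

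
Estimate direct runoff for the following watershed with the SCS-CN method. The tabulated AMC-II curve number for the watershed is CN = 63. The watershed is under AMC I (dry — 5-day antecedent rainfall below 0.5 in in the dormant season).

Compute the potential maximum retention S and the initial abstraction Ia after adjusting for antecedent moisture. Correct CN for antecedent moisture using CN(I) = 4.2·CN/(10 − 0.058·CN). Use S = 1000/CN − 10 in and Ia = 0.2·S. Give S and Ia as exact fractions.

CN(I) from CN(II)=63: (4.2·63)/(10 − 0.058·63) = 132300/3173 ≈ 41.696
Retention S: 1000/CN − 10 with CN=41.696 → S = 18500/1323 ≈ 13.983 in
Ia = 0.2S: 0.2·13.983 = 2.797 in (exactly 3700/1323)

S = 18500/1323 in ≈ 13.983 in; Ia = 3700/1323 in ≈ 2.797 in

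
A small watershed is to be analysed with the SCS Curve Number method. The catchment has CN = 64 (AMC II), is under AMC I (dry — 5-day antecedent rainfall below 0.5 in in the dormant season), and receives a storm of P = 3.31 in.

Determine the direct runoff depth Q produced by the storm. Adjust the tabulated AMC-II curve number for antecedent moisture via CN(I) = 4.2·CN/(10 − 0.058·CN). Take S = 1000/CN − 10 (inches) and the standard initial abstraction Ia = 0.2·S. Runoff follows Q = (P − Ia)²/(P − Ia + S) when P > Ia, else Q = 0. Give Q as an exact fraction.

Adjust CN=64 to AMC I: 4.2·64/(10 − 0.058·64) → (1344/5) ÷ (786/125) = 5600/131 ≈ 42.748
Max retention: S = 1000/(5600/131) − 10 = 375/28 in (≈ 13.393 in)
Initial abstraction Ia = S/5 = (375/28)/5 = 75/28 ≈ 2.679 in
Excess rainfall: 3.310 − 2.679 = 0.631 in; P > Ia so Q > 0
Runoff Q = (P−Ia)²/(P−Ia+S) = (0.631)²/(0.631+13.393) = 48841/1717975 ≈ 0.028 in

Q = 48841/1717975 in ≈ 0.028 in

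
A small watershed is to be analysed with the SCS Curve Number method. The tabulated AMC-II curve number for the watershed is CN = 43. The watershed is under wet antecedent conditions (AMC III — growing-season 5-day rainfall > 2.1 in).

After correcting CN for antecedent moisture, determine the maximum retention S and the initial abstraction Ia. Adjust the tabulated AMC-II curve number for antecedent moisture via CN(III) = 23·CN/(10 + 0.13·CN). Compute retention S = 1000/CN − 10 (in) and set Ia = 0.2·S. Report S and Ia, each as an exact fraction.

CN(III) from CN(II)=43: (23·43)/(10 + 0.13·43) = 98900/1559 ≈ 63.438
S = 1000/(98900/1559) − 10 = 5700/989 in ≈ 5.763 in
Ia = 0.2S: 0.2·5.763 = 1.153 in (exactly 1140/989)

S = 5700/989 in ≈ 5.763 in; Ia = 1140/989 in ≈ 1.153 in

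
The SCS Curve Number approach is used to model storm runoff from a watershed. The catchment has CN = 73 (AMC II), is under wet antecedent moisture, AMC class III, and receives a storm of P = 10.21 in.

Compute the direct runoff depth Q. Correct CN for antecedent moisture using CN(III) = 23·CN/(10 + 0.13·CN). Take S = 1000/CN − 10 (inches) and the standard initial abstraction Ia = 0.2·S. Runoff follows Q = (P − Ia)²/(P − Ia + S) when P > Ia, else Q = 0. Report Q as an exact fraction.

Q = 2756459947081/324090486100 in ≈ 8.505 in

Adjust CN=73 to AMC III: 23·73/(10 + 0.13·73) → 1679 ÷ (1949/100) = 167900/1949 ≈ 86.147
Retention S: 1000/CN − 10 with CN=86.147 → S = 2700/1679 ≈ 1.608 in
Initial abstraction Ia = S/5 = (2700/1679)/5 = 540/1679 ≈ 0.322 in
Since P=10.210 > Ia=0.322: effective rainfall P−Ia = 1660259/167900 in
Runoff Q = (P−Ia)²/(P−Ia+S) = (9.888)²/(9.888+1.608) = 2756459947081/324090486100 ≈ 8.505 in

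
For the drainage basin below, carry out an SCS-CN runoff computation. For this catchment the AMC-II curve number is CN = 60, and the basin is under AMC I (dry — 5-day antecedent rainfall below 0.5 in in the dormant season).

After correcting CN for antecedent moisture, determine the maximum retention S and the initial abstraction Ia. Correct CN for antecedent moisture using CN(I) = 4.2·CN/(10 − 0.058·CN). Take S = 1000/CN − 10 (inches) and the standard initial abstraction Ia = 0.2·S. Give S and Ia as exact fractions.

S = 1000/63 in ≈ 15.873 in; Ia = 200/63 in ≈ 3.175 in

Dry (AMC I): CN(I) = 4.2·60/(10 − 0.058·60) = 252/(163/25) = 6300/163 ≈ 38.650
S = 1000/(6300/163) − 10 = 1000/63 in ≈ 15.873 in
Ia = 0.2·(1000/63) = 200/63 in ≈ 3.175 in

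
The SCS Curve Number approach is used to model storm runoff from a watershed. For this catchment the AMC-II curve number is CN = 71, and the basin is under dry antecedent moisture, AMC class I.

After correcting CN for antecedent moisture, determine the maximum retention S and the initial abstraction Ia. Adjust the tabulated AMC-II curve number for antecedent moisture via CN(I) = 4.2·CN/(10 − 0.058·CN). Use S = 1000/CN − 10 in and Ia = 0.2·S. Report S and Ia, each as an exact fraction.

S = 14500/1491 in ≈ 9.725 in; Ia = 2900/1491 in ≈ 1.945 in

Adjust CN=71 to AMC I: 4.2·71/(10 − 0.058·71) → (1491/5) ÷ (2941/500) = 149100/2941 ≈ 50.697
Retention S: 1000/CN − 10 with CN=50.697 → S = 14500/1491 ≈ 9.725 in
Initial abstraction Ia = S/5 = (14500/1491)/5 = 2900/1491 ≈ 1.945 in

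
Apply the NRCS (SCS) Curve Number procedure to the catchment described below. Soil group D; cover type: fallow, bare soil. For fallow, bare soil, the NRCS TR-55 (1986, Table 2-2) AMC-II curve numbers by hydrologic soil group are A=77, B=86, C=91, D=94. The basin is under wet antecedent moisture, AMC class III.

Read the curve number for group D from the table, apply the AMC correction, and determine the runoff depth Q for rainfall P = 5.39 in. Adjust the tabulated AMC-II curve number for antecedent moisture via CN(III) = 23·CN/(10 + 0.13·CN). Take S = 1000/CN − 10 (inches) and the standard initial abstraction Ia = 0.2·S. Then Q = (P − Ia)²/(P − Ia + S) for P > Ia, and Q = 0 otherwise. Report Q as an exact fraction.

NRCS table: fallow, bare soil, soil group D → CN(II) = 94
Wet (AMC III): CN(III) = 23·94/(10 + 0.13·94) = 2162/(1111/50) = 108100/1111 ≈ 97.300
S = 1000/(108100/1111) − 10 = 300/1081 in ≈ 0.278 in
Ia = 0.2S: 0.2·0.278 = 0.056 in (exactly 60/1081)
Excess rainfall: 5.390 − 0.056 = 5.334 in; P > Ia so Q > 0
Q = (576659/108100)²/((576659/108100) + 300/1081) = (332535602281/11685610000)/(606659/108100) = 332535602281/65579837900 in ≈ 5.071 in

Q = 332535602281/65579837900 in ≈ 5.071 in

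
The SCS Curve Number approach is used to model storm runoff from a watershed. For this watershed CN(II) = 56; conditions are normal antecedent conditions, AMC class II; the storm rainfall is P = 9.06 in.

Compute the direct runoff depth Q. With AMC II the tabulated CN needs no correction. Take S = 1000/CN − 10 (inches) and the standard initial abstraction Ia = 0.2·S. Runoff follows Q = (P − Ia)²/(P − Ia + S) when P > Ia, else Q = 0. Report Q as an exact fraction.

Q = 6869641/1879850 in ≈ 3.654 in

Average conditions: CN = 56 (no AMC adjustment).
Max retention: S = 1000/56 − 10 = 55/7 in (≈ 7.857 in)
Ia = 0.2·(55/7) = 11/7 in ≈ 1.571 in
P − Ia = 9.060 − 1.571 = 2621/350 ≈ 7.489 in (> 0, runoff occurs)
Q: (2621/350)² ÷ (5371/350) = 6869641/1879850 in (≈ 3.654 in)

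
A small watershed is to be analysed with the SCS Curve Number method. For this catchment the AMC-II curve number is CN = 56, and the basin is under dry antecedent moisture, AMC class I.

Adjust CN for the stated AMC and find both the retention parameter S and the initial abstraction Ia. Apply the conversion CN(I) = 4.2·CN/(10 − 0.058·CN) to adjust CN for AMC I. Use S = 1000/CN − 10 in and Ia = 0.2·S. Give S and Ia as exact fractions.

S = 2750/147 in ≈ 18.707 in; Ia = 550/147 in ≈ 3.741 in

Adjust CN=56 to AMC I: 4.2·56/(10 − 0.058·56) → (1176/5) ÷ (844/125) = 7350/211 ≈ 34.834
Max retention: S = 1000/(7350/211) − 10 = 2750/147 in (≈ 18.707 in)
Ia = 0.2S: 0.2·18.707 = 3.741 in (exactly 550/147)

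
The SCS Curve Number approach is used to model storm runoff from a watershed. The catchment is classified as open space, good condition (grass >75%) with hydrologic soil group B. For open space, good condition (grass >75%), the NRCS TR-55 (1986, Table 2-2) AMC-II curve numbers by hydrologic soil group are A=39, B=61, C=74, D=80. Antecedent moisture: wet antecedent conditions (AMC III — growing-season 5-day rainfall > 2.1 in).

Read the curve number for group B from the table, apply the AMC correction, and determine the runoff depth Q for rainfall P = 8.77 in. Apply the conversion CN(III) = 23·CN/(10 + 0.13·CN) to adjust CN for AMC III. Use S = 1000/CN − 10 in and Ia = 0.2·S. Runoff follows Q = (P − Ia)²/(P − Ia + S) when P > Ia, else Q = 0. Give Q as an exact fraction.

NRCS table: open space, good condition (grass >75%), soil group B → CN(II) = 61
CN(III) from CN(II)=61: (23·61)/(10 + 0.13·61) = 140300/1793 ≈ 78.249
S = 1000/(140300/1793) − 10 = 3900/1403 in ≈ 2.780 in
Ia = 0.2·(3900/1403) = 780/1403 in ≈ 0.556 in
Excess rainfall: 8.770 − 0.556 = 8.214 in; P > Ia so Q > 0
Q: (1152431/140300)² ÷ (1542431/140300) = 1328097209761/216403069300 in (≈ 6.137 in)

Q = 1328097209761/216403069300 in ≈ 6.137 in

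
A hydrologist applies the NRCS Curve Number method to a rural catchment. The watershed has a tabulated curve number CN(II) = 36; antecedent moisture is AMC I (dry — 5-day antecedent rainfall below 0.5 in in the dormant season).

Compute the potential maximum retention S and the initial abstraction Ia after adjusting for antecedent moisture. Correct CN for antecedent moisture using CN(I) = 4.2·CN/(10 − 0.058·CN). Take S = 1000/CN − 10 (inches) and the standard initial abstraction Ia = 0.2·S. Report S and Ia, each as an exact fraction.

S = 8000/189 in ≈ 42.328 in; Ia = 1600/189 in ≈ 8.466 in

CN(I) from CN(II)=36: (4.2·36)/(10 − 0.058·36) = 18900/989 ≈ 19.110
S = 1000/(18900/989) − 10 = 8000/189 in ≈ 42.328 in
Ia = 0.2·(8000/189) = 1600/189 in ≈ 8.466 in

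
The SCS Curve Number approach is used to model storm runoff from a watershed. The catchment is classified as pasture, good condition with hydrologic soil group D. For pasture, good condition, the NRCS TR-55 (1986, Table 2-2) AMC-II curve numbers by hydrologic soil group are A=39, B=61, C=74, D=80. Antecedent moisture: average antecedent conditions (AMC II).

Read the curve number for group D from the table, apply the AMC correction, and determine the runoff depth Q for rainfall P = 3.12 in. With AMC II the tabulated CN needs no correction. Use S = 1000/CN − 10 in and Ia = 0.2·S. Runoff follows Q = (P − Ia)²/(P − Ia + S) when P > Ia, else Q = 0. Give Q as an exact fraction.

Q = 17161/12800 in ≈ 1.341 in

NRCS table: pasture, good condition, soil group D → CN(II) = 80
CN(II) = 80; AMC II needs no correction.
Max retention: S = 1000/80 − 10 = 5/2 in (≈ 2.500 in)
Ia = 0.2·(5/2) = 1/2 in ≈ 0.500 in
Since P=3.120 > Ia=0.500: effective rainfall P−Ia = 131/50 in
Runoff Q = (P−Ia)²/(P−Ia+S) = (2.620)²/(2.620+2.500) = 17161/12800 ≈ 1.341 in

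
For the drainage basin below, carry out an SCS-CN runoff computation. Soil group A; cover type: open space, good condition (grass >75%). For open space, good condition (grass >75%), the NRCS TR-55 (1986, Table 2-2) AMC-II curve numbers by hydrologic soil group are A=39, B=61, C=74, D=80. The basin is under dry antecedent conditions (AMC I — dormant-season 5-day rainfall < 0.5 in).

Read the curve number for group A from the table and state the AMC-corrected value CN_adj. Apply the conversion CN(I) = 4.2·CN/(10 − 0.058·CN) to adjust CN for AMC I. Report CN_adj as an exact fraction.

NRCS table: open space, good condition (grass >75%), soil group A → CN(II) = 39
Dry (AMC I): CN(I) = 4.2·39/(10 − 0.058·39) = (819/5)/(3869/500) = 81900/3869 ≈ 21.168

CN_adj = 81900/3869 ≈ 21.168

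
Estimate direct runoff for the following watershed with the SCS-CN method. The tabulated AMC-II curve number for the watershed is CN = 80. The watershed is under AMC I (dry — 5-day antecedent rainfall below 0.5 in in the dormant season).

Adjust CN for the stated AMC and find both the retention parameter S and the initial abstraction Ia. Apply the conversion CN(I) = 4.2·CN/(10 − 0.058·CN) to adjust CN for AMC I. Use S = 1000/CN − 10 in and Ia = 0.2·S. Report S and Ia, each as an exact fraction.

S = 125/21 in ≈ 5.952 in; Ia = 25/21 in ≈ 1.190 in

CN(I) from CN(II)=80: (4.2·80)/(10 − 0.058·80) = 4200/67 ≈ 62.687
Retention S: 1000/CN − 10 with CN=62.687 → S = 125/21 ≈ 5.952 in
Ia = 0.2·(125/21) = 25/21 in ≈ 1.190 in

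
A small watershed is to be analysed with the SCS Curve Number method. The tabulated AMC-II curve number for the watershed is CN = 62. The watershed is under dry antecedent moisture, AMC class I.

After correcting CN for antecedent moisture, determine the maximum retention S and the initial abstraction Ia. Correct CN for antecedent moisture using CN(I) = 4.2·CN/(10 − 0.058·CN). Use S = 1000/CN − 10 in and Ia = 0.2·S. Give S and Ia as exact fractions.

CN(I) from CN(II)=62: (4.2·62)/(10 − 0.058·62) = 65100/1601 ≈ 40.662
Retention S: 1000/CN − 10 with CN=40.662 → S = 9500/651 ≈ 14.593 in
Ia = 0.2S: 0.2·14.593 = 2.919 in (exactly 1900/651)

S = 9500/651 in ≈ 14.593 in; Ia = 1900/651 in ≈ 2.919 in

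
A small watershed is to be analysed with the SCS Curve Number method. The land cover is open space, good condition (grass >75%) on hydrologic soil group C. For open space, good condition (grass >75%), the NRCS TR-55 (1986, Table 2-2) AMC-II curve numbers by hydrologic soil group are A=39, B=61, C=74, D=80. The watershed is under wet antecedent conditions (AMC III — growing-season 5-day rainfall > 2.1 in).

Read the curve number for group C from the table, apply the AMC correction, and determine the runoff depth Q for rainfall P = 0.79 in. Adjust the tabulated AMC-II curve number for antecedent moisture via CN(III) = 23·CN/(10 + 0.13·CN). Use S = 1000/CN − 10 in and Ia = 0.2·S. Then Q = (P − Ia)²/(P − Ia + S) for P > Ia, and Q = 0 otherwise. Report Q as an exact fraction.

Q = 1699830441/14571587900 in ≈ 0.117 in

NRCS table: open space, good condition (grass >75%), soil group C → CN(II) = 74
Wet (AMC III): CN(III) = 23·74/(10 + 0.13·74) = 1702/(981/50) = 85100/981 ≈ 86.748
Max retention: S = 1000/(85100/981) − 10 = 1300/851 in (≈ 1.528 in)
Initial abstraction Ia = S/5 = (1300/851)/5 = 260/851 ≈ 0.306 in
Since P=0.790 > Ia=0.306: effective rainfall P−Ia = 41229/85100 in
Q: (41229/85100)² ÷ (171229/85100) = 1699830441/14571587900 in (≈ 0.117 in)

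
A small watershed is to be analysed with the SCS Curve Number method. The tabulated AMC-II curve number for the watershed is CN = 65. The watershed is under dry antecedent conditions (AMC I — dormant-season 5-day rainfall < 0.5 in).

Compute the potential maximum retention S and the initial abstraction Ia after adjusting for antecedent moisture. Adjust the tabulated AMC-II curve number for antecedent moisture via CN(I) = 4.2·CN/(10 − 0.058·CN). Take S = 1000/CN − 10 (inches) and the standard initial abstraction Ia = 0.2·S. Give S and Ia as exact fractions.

S = 500/39 in ≈ 12.821 in; Ia = 100/39 in ≈ 2.564 in

Adjust CN=65 to AMC I: 4.2·65/(10 − 0.058·65) → 273 ÷ (623/100) = 3900/89 ≈ 43.820
Retention S: 1000/CN − 10 with CN=43.820 → S = 500/39 ≈ 12.821 in
Initial abstraction Ia = S/5 = (500/39)/5 = 100/39 ≈ 2.564 in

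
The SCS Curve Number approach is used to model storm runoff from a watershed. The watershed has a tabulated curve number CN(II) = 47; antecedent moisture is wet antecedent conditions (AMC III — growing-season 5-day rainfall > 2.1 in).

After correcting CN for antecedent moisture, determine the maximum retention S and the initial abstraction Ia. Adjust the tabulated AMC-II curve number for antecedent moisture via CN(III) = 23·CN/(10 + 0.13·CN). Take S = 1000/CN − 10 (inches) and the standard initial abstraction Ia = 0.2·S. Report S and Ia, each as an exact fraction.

S = 5300/1081 in ≈ 4.903 in; Ia = 1060/1081 in ≈ 0.981 in

CN(III) from CN(II)=47: (23·47)/(10 + 0.13·47) = 108100/1611 ≈ 67.101
Retention S: 1000/CN − 10 with CN=67.101 → S = 5300/1081 ≈ 4.903 in
Ia = 0.2S: 0.2·4.903 = 0.981 in (exactly 1060/1081)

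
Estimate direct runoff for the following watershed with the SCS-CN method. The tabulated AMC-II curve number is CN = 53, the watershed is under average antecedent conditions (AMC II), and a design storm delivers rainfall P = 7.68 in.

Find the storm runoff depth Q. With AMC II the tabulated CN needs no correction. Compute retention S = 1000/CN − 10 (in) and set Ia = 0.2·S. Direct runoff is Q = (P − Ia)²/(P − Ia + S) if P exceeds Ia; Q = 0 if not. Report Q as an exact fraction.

AMC II — tabulated CN = 53 applies directly.
Retention S: 1000/CN − 10 with CN=53.000 → S = 470/53 ≈ 8.868 in
Ia = 0.2S: 0.2·8.868 = 1.774 in (exactly 94/53)
Since P=7.680 > Ia=1.774: effective rainfall P−Ia = 7826/1325 in
Q = (7826/1325)²/((7826/1325) + 470/53) = (61246276/1755625)/(19576/1325) = 15311569/6484550 in ≈ 2.361 in

Q = 15311569/6484550 in ≈ 2.361 in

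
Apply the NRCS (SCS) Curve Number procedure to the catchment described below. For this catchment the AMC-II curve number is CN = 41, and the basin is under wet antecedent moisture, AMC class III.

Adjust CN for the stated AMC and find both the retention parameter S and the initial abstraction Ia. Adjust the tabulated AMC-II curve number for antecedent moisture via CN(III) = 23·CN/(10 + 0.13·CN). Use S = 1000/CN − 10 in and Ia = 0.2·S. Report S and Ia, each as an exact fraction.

S = 5900/943 in ≈ 6.257 in; Ia = 1180/943 in ≈ 1.251 in

Wet (AMC III): CN(III) = 23·41/(10 + 0.13·41) = 943/(1533/100) = 94300/1533 ≈ 61.513
S = 1000/(94300/1533) − 10 = 5900/943 in ≈ 6.257 in
Ia = 0.2·(5900/943) = 1180/943 in ≈ 1.251 in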